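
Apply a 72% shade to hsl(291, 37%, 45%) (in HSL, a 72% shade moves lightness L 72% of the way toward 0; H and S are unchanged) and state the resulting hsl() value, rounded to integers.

hsl(291, 37%, 13%)

L moves 72% from 45 toward 0: 45 − 32.4 = 12.6 → 13.
H and S are unchanged.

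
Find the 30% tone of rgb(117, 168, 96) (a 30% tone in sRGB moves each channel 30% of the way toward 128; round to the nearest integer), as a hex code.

#789C6A

Per channel, c → c + 0.3(128 − c):
  R: 117 + 3.3 = 120.3 → 120
  G: 168 + 0.3×(128−168) = 168 − 12 = 156 → 156
  B: 96 + 0.3×(128−96) = 96 + 9.6 = 105.6 → 106
rgb(120, 156, 106) = #789C6A.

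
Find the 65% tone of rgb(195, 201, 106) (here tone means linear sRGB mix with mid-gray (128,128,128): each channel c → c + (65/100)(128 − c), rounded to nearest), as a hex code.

A 65% tone moves each channel 65% toward 128:
  R: 195 − 43.55 = 151.45 → 151
  G: 201 + 0.65×(128−201) = 201 − 47.45 = 153.55 → 154
  B: 106 + 14.3 = 120.3 → 120
rgb(151, 154, 120) = #979a78.

#979a78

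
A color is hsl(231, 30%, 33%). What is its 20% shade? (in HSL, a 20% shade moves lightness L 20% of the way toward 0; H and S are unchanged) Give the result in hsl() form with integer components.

L moves 20% from 33 toward 0: 33 − 6.6 = 26.4 → 26.
H and S are unchanged.

hsl(231, 30%, 26%)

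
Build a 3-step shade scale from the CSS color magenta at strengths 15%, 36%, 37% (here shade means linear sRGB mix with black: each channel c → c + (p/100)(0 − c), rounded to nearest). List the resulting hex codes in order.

CSS magenta is rgb(255, 0, 255).
15%: (255 − 38.25 = 216.75→217, 0→0, 255 − 38.25 = 216.75→217) → #D900D9
36%: (255 − 91.8 = 163.2→163, 0→0, 255 − 91.8 = 163.2→163) → #A300A3
37%: (255 − 94.35 = 160.65→161, 0→0, 255 − 94.35 = 160.65→161) → #A100A1

#D900D9, #A300A3, #A100A1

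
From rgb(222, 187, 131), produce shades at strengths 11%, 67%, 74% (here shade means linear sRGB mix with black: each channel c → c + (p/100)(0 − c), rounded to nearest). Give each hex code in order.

11%: (222 − 24.42 = 197.58→198, 187 − 20.57 = 166.43→166, 131 − 14.41 = 116.59→117) → #C6A675
67%: (222 − 148.74 = 73.26→73, 187 − 125.29 = 61.71→62, 131 − 87.77 = 43.23→43) → #493E2B
74%: (222 − 164.28 = 57.72→58, 187 − 138.38 = 48.62→49, 131 − 96.94 = 34.06→34) → #3A3122

#C6A675, #493E2B, #3A3122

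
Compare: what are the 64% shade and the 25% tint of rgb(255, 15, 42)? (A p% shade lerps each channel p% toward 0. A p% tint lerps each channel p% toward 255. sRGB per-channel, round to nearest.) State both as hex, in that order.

#5c050f, #ff4b5f

64% shade:
  R: 255 − 163.2 = 91.8 → 92
  G: 15 + 0.64×(0−15) = 15 − 9.6 = 5.4 → 5
  B: 42 − 26.88 = 15.12 → 15
  → #5c050f
25% tint:
  R: 255 + 0.25×(255−255) = 255 + 0 = 255 → 255
  G: 15 + 0.25×(255−15) = 15 + 60 = 75 → 75
  B: 42 + 53.25 = 95.25 → 95
  → #ff4b5f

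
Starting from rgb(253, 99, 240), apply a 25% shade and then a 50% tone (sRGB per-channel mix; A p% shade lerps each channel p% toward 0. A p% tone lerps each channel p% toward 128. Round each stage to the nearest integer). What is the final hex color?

Per channel, c → c + 0.25(0 − c):
  R: 253 − 63.25 = 189.75 → 190
  G: 99 + 0.25×(0−99) = 99 − 24.75 = 74.25 → 74
  B: 240 − 60 = 180 → 180
After the shade: rgb(190, 74, 180) = #BE4AB4.
A 50% tone moves each channel 50% toward 128:
  R: 190 − 31 = 159 → 159
  G: 74 + 0.5×(128−74) = 74 + 27 = 101 → 101
  B: 180 + 0.5×(128−180) = 180 − 26 = 154 → 154
rgb(159, 101, 154) = #9F659A.

#9F659A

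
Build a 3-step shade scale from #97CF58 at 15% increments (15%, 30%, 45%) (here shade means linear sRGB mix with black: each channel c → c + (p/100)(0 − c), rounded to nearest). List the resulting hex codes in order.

#97CF58 is rgb(151, 207, 88).
15%: (151 − 22.65 = 128.35→128, 207 − 31.05 = 175.95→176, 88 − 13.2 = 74.8→75) → #80B04B
30%: (151 − 45.3 = 105.7→106, 207 − 62.1 = 144.9→145, 88 − 26.4 = 61.6→62) → #6A913E
45%: (151 − 67.95 = 83.05→83, 207 − 93.15 = 113.85→114, 88 − 39.6 = 48.4→48) → #537230

#80B04B, #6A913E, #537230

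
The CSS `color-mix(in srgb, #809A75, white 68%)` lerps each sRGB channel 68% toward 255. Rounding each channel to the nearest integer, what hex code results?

#809A75 is rgb(128, 154, 117).
A 68% tint moves each channel 68% toward 255:
  R: 128 + 0.68×(255−128) = 128 + 86.36 = 214.36 → 214
  G: 154 + 0.68×(255−154) = 154 + 68.68 = 222.68 → 223
  B: 117 + 93.84 = 210.84 → 211
rgb(214, 223, 211) = #D6DFD3.

#D6DFD3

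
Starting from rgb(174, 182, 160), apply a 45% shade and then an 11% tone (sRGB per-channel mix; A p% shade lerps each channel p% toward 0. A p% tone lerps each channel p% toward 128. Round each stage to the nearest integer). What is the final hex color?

A 45% shade moves each channel 45% toward 0:
  R: 174 + 0.45×(0−174) = 174 − 78.3 = 95.7 → 96
  G: 182 + 0.45×(0−182) = 182 − 81.9 = 100.1 → 100
  B: 160 − 72 = 88 → 88
After the shade: rgb(96, 100, 88) = #606458.
An 11% tone moves each channel 11% toward 128:
  R: 96 + 3.52 = 99.52 → 100
  G: 100 + 0.11×(128−100) = 100 + 3.08 = 103.08 → 103
  B: 88 + 0.11×(128−88) = 88 + 4.4 = 92.4 → 92
rgb(100, 103, 92) = #64675C.

#64675C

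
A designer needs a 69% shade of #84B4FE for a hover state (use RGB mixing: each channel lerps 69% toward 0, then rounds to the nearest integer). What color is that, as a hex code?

#84B4FE is rgb(132, 180, 254).
A 69% shade moves each channel 69% toward 0:
  R: 132 + 0.69×(0−132) = 132 − 91.08 = 40.92 → 41
  G: 180 + 0.69×(0−180) = 180 − 124.2 = 55.8 → 56
  B: 254 + 0.69×(0−254) = 254 − 175.26 = 78.74 → 79
rgb(41, 56, 79) = #29384F.

#29384F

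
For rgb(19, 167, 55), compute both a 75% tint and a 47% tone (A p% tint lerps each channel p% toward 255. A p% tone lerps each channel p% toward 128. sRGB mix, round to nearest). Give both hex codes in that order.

75% tint:
  R: 19 + 177 = 196 → 196
  G: 167 + 66 = 233 → 233
  B: 55 + 150 = 205 → 205
  → #C4E9CD
47% tone:
  R: 19 + 51.23 = 70.23 → 70
  G: 167 + 0.47×(128−167) = 167 − 18.33 = 148.67 → 149
  B: 55 + 34.31 = 89.31 → 89
  → #469559

#C4E9CD, #469559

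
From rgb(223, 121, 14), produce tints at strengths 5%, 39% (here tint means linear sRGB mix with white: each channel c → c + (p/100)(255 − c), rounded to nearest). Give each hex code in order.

5%: (223 + 1.6 = 224.6→225, 121 + 6.7 = 127.7→128, 14 + 12.05 = 26.05→26) → #E1801A
39%: (223 + 12.48 = 235.48→235, 121 + 52.26 = 173.26→173, 14 + 93.99 = 107.99→108) → #EBAD6C

#E1801A, #EBAD6C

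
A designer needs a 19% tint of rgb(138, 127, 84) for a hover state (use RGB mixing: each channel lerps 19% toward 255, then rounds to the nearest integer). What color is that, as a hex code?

#a09774

A 19% tint moves each channel 19% toward 255:
  R: 138 + 0.19×(255−138) = 138 + 22.23 = 160.23 → 160
  G: 127 + 24.32 = 151.32 → 151
  B: 84 + 0.19×(255−84) = 84 + 32.49 = 116.49 → 116
rgb(160, 151, 116) = #a09774.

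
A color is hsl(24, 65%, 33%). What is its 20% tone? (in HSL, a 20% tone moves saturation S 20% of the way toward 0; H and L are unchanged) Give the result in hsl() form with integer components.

hsl(24, 52%, 33%)

S moves 20% from 65 toward 0: 65 − 13 = 52 → 52.
H and L are unchanged.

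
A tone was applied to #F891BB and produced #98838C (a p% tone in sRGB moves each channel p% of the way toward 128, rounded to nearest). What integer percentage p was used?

80%

#F891BB is rgb(248, 145, 187); #98838C is rgb(152, 131, 140).
On the R channel (widest range): 152 ≈ 248 + (p/100)(128 − 248), so p ≈ 100×(152 − 248)/(128 − 248) = -9600/-120 = 80.00.
p = 80 reproduces all three channels after rounding.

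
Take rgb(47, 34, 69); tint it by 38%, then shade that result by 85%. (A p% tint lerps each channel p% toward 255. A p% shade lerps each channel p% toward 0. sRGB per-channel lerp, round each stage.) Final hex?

#131215

Lerp each channel 38% toward 255:
  R: 47 + 0.38×(255−47) = 47 + 79.04 = 126.04 → 126
  G: 34 + 0.38×(255−34) = 34 + 83.98 = 117.98 → 118
  B: 69 + 70.68 = 139.68 → 140
After the tint: rgb(126, 118, 140) = #7e768c.
An 85% shade moves each channel 85% toward 0:
  R: 126 + 0.85×(0−126) = 126 − 107.1 = 18.9 → 19
  G: 118 + 0.85×(0−118) = 118 − 100.3 = 17.7 → 18
  B: 140 + 0.85×(0−140) = 140 − 119 = 21 → 21
rgb(19, 18, 21) = #131215.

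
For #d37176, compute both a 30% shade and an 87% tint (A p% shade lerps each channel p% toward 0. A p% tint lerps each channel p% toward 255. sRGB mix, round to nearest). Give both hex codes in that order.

#944f53, #f9eded

#d37176 is rgb(211, 113, 118).
30% shade:
  R: 211 + 0.3×(0−211) = 211 − 63.3 = 147.7 → 148
  G: 113 + 0.3×(0−113) = 113 − 33.9 = 79.1 → 79
  B: 118 + 0.3×(0−118) = 118 − 35.4 = 82.6 → 83
  → #944f53
87% tint:
  R: 211 + 0.87×(255−211) = 211 + 38.28 = 249.28 → 249
  G: 113 + 0.87×(255−113) = 113 + 123.54 = 236.54 → 237
  B: 118 + 0.87×(255−118) = 118 + 119.19 = 237.19 → 237
  → #f9eded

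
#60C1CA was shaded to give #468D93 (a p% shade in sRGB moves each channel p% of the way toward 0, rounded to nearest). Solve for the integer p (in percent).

27%

#60C1CA is rgb(96, 193, 202); #468D93 is rgb(70, 141, 147).
On the B channel (widest range): 147 ≈ 202 + (p/100)(0 − 202), so p ≈ 100×(147 − 202)/(0 − 202) = -5500/-202 = 27.23.
p = 27 reproduces all three channels after rounding.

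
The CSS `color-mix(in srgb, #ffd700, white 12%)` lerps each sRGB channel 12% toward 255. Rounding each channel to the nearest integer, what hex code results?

#ffd700 is rgb(255, 215, 0).
Per channel, c → c + 0.12(255 − c):
  R: 255 + 0.12×(255−255) = 255 + 0 = 255 → 255
  G: 215 + 4.8 = 219.8 → 220
  B: 0 + 0.12×(255−0) = 0 + 30.6 = 30.6 → 31
rgb(255, 220, 31) = #ffdc1f.

#ffdc1f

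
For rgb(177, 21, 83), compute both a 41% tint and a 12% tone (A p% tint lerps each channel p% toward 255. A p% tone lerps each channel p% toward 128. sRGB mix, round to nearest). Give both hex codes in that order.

#d1759a, #ab2258

41% tint:
  R: 177 + 0.41×(255−177) = 177 + 31.98 = 208.98 → 209
  G: 21 + 0.41×(255−21) = 21 + 95.94 = 116.94 → 117
  B: 83 + 0.41×(255−83) = 83 + 70.52 = 153.52 → 154
  → #d1759a
12% tone:
  R: 177 + 0.12×(128−177) = 177 − 5.88 = 171.12 → 171
  G: 21 + 12.84 = 33.84 → 34
  B: 83 + 5.4 = 88.4 → 88
  → #ab2258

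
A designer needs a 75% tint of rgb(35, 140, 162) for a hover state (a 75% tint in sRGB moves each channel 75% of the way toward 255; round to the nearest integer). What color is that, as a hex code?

#c8e2e8

Lerp each channel 75% toward 255:
  R: 35 + 0.75×(255−35) = 35 + 165 = 200 → 200
  G: 140 + 0.75×(255−140) = 140 + 86.25 = 226.25 → 226
  B: 162 + 69.75 = 231.75 → 232
rgb(200, 226, 232) = #c8e2e8.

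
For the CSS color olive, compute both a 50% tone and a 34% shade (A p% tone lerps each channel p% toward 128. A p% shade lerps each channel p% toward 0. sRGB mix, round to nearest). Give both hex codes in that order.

#808040, #545400

CSS olive is rgb(128, 128, 0).
50% tone:
  R: 128 + 0.5×(128−128) = 128 + 0 = 128 → 128
  G: 128 + 0.5×(128−128) = 128 + 0 = 128 → 128
  B: 0 + 0.5×(128−0) = 0 + 64 = 64 → 64
  → #808040
34% shade:
  R: 128 + 0.34×(0−128) = 128 − 43.52 = 84.48 → 84
  G: 128 + 0.34×(0−128) = 128 − 43.52 = 84.48 → 84
  B: 0 + 0 = 0 → 0
  → #545400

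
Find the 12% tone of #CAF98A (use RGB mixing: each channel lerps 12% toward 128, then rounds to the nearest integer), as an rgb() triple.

rgb(193, 234, 137)

#CAF98A is rgb(202, 249, 138).
A 12% tone moves each channel 12% toward 128:
  R: 202 − 8.88 = 193.12 → 193
  G: 249 − 14.52 = 234.48 → 234
  B: 138 + 0.12×(128−138) = 138 − 1.2 = 136.8 → 137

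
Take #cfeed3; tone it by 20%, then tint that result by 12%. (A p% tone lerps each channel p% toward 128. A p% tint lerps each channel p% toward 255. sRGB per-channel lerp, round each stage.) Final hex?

#cfeed3 is rgb(207, 238, 211).
Per channel, c → c + 0.2(128 − c):
  R: 207 + 0.2×(128−207) = 207 − 15.8 = 191.2 → 191
  G: 238 − 22 = 216 → 216
  B: 211 + 0.2×(128−211) = 211 − 16.6 = 194.4 → 194
After the tone: rgb(191, 216, 194) = #bfd8c2.
Lerp each channel 12% toward 255:
  R: 191 + 7.68 = 198.68 → 199
  G: 216 + 4.68 = 220.68 → 221
  B: 194 + 0.12×(255−194) = 194 + 7.32 = 201.32 → 201
rgb(199, 221, 201) = #c7ddc9.

#c7ddc9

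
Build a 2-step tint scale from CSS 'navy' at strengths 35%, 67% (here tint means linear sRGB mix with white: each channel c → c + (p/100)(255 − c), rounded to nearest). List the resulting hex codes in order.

CSS navy is rgb(0, 0, 128).
35%: (0 + 89.25 = 89.25→89, 0 + 89.25 = 89.25→89, 128 + 44.45 = 172.45→172) → #5959ac
67%: (0 + 170.85 = 170.85→171, 0 + 170.85 = 170.85→171, 128 + 85.09 = 213.09→213) → #ababd5

#5959ac, #ababd5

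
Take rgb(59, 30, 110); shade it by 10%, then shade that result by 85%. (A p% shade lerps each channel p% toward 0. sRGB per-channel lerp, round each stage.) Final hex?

Per channel, c → c + 0.1(0 − c):
  R: 59 + 0.1×(0−59) = 59 − 5.9 = 53.1 → 53
  G: 30 − 3 = 27 → 27
  B: 110 − 11 = 99 → 99
After the shade: rgb(53, 27, 99) = #351b63.
An 85% shade moves each channel 85% toward 0:
  R: 53 + 0.85×(0−53) = 53 − 45.05 = 7.95 → 8
  G: 27 + 0.85×(0−27) = 27 − 22.95 = 4.05 → 4
  B: 99 − 84.15 = 14.85 → 15
rgb(8, 4, 15) = #08040f.

#08040f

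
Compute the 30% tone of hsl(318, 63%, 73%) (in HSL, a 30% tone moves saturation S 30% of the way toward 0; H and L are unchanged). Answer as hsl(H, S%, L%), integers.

S moves 30% from 63 toward 0: 63 − 18.9 = 44.1 → 44.
H and L are unchanged.

hsl(318, 44%, 73%)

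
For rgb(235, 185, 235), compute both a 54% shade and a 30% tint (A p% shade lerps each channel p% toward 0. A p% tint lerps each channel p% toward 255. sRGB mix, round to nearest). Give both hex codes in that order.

54% shade:
  R: 235 − 126.9 = 108.1 → 108
  G: 185 + 0.54×(0−185) = 185 − 99.9 = 85.1 → 85
  B: 235 − 126.9 = 108.1 → 108
  → #6c556c
30% tint:
  R: 235 + 6 = 241 → 241
  G: 185 + 0.3×(255−185) = 185 + 21 = 206 → 206
  B: 235 + 6 = 241 → 241
  → #f1cef1

#6c556c, #f1cef1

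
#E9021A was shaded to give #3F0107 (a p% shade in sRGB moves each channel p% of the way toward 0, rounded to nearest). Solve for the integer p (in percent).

73%

#E9021A is rgb(233, 2, 26); #3F0107 is rgb(63, 1, 7).
On the R channel (widest range): 63 ≈ 233 + (p/100)(0 − 233), so p ≈ 100×(63 − 233)/(0 − 233) = -17000/-233 = 72.96.
p = 73 reproduces all three channels after rounding.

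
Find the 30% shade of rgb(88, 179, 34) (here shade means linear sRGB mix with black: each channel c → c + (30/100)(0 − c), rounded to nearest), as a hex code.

#3E7D18

Per channel, c → c + 0.3(0 − c):
  R: 88 + 0.3×(0−88) = 88 − 26.4 = 61.6 → 62
  G: 179 + 0.3×(0−179) = 179 − 53.7 = 125.3 → 125
  B: 34 + 0.3×(0−34) = 34 − 10.2 = 23.8 → 24
rgb(62, 125, 24) = #3E7D18.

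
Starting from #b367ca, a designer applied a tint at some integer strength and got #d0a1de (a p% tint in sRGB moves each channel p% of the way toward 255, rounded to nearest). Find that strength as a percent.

#b367ca is rgb(179, 103, 202); #d0a1de is rgb(208, 161, 222).
On the G channel (widest range): 161 ≈ 103 + (p/100)(255 − 103), so p ≈ 100×(161 − 103)/(255 − 103) = 5800/152 = 38.16.
p = 38 reproduces all three channels after rounding.

38%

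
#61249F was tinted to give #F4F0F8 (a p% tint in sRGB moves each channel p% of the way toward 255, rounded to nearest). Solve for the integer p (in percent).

#61249F is rgb(97, 36, 159); #F4F0F8 is rgb(244, 240, 248).
On the G channel (widest range): 240 ≈ 36 + (p/100)(255 − 36), so p ≈ 100×(240 − 36)/(255 − 36) = 20400/219 = 93.15.
p = 93 reproduces all three channels after rounding.

93%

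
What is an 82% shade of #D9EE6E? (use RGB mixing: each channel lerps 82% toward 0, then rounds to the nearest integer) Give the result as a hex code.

#272B14

#D9EE6E is rgb(217, 238, 110).
Per channel, c → c + 0.82(0 − c):
  R: 217 − 177.94 = 39.06 → 39
  G: 238 + 0.82×(0−238) = 238 − 195.16 = 42.84 → 43
  B: 110 − 90.2 = 19.8 → 20
rgb(39, 43, 20) = #272B14.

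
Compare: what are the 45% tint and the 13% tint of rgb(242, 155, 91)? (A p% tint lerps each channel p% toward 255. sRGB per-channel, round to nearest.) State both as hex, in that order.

#F8C8A5, #F4A870

45% tint:
  R: 242 + 0.45×(255−242) = 242 + 5.85 = 247.85 → 248
  G: 155 + 0.45×(255−155) = 155 + 45 = 200 → 200
  B: 91 + 0.45×(255−91) = 91 + 73.8 = 164.8 → 165
  → #F8C8A5
13% tint:
  R: 242 + 0.13×(255−242) = 242 + 1.69 = 243.69 → 244
  G: 155 + 0.13×(255−155) = 155 + 13 = 168 → 168
  B: 91 + 0.13×(255−91) = 91 + 21.32 = 112.32 → 112
  → #F4A870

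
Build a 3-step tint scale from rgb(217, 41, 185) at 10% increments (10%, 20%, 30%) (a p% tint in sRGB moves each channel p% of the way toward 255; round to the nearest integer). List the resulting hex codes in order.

10%: (217 + 3.8 = 220.8→221, 41 + 21.4 = 62.4→62, 185 + 7 = 192→192) → #DD3EC0
20%: (217 + 7.6 = 224.6→225, 41 + 42.8 = 83.8→84, 185 + 14 = 199→199) → #E154C7
30%: (217 + 11.4 = 228.4→228, 41 + 64.2 = 105.2→105, 185 + 21 = 206→206) → #E469CE

#DD3EC0, #E154C7, #E469CE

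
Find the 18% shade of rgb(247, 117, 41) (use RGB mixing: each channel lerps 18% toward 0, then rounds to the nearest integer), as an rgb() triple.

Per channel, c → c + 0.18(0 − c):
  R: 247 + 0.18×(0−247) = 247 − 44.46 = 202.54 → 203
  G: 117 + 0.18×(0−117) = 117 − 21.06 = 95.94 → 96
  B: 41 + 0.18×(0−41) = 41 − 7.38 = 33.62 → 34

rgb(203, 96, 34)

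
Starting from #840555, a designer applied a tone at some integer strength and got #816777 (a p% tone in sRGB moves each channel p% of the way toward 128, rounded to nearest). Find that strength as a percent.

#840555 is rgb(132, 5, 85); #816777 is rgb(129, 103, 119).
On the G channel (widest range): 103 ≈ 5 + (p/100)(128 − 5), so p ≈ 100×(103 − 5)/(128 − 5) = 9800/123 = 79.67.
p = 80 reproduces all three channels after rounding.

80%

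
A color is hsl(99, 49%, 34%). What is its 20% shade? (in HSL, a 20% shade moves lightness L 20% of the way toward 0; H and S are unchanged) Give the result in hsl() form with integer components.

hsl(99, 49%, 27%)

L moves 20% from 34 toward 0: 34 − 6.8 = 27.2 → 27.
H and S are unchanged.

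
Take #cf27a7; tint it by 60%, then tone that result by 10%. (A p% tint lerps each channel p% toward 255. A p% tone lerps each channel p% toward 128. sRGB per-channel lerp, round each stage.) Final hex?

#e1a5d3

#cf27a7 is rgb(207, 39, 167).
Per channel, c → c + 0.6(255 − c):
  R: 207 + 28.8 = 235.8 → 236
  G: 39 + 0.6×(255−39) = 39 + 129.6 = 168.6 → 169
  B: 167 + 0.6×(255−167) = 167 + 52.8 = 219.8 → 220
After the tint: rgb(236, 169, 220) = #eca9dc.
Per channel, c → c + 0.1(128 − c):
  R: 236 + 0.1×(128−236) = 236 − 10.8 = 225.2 → 225
  G: 169 + 0.1×(128−169) = 169 − 4.1 = 164.9 → 165
  B: 220 + 0.1×(128−220) = 220 − 9.2 = 210.8 → 211
rgb(225, 165, 211) = #e1a5d3.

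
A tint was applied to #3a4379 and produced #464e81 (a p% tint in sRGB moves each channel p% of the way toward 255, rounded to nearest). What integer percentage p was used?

6%

#3a4379 is rgb(58, 67, 121); #464e81 is rgb(70, 78, 129).
On the R channel (widest range): 70 ≈ 58 + (p/100)(255 − 58), so p ≈ 100×(70 − 58)/(255 − 58) = 1200/197 = 6.09.
p = 6 reproduces all three channels after rounding.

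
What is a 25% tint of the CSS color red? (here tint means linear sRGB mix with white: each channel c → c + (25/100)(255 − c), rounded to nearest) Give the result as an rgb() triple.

rgb(255, 64, 64)

CSS red is rgb(255, 0, 0).
A 25% tint moves each channel 25% toward 255:
  R: 255 + 0 = 255 → 255
  G: 0 + 0.25×(255−0) = 0 + 63.75 = 63.75 → 64
  B: 0 + 0.25×(255−0) = 0 + 63.75 = 63.75 → 64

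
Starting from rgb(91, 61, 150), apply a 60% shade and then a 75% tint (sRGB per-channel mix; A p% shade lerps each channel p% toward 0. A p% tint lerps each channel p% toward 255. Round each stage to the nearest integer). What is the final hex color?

#c8c5ce

Per channel, c → c + 0.6(0 − c):
  R: 91 + 0.6×(0−91) = 91 − 54.6 = 36.4 → 36
  G: 61 − 36.6 = 24.4 → 24
  B: 150 + 0.6×(0−150) = 150 − 90 = 60 → 60
After the shade: rgb(36, 24, 60) = #24183c.
A 75% tint moves each channel 75% toward 255:
  R: 36 + 0.75×(255−36) = 36 + 164.25 = 200.25 → 200
  G: 24 + 0.75×(255−24) = 24 + 173.25 = 197.25 → 197
  B: 60 + 146.25 = 206.25 → 206
rgb(200, 197, 206) = #c8c5ce.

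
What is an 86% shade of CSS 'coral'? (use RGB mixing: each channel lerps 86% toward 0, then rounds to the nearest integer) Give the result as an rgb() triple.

CSS coral is rgb(255, 127, 80).
Per channel, c → c + 0.86(0 − c):
  R: 255 + 0.86×(0−255) = 255 − 219.3 = 35.7 → 36
  G: 127 + 0.86×(0−127) = 127 − 109.22 = 17.78 → 18
  B: 80 + 0.86×(0−80) = 80 − 68.8 = 11.2 → 11

rgb(36, 18, 11)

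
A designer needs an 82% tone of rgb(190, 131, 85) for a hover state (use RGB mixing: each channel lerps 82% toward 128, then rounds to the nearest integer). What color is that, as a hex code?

#8B8178

Lerp each channel 82% toward 128:
  R: 190 − 50.84 = 139.16 → 139
  G: 131 + 0.82×(128−131) = 131 − 2.46 = 128.54 → 129
  B: 85 + 0.82×(128−85) = 85 + 35.26 = 120.26 → 120
rgb(139, 129, 120) = #8B8178.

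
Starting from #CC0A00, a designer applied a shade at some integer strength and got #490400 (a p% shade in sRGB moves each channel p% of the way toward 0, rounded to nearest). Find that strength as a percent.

64%

#CC0A00 is rgb(204, 10, 0); #490400 is rgb(73, 4, 0).
On the R channel (widest range): 73 ≈ 204 + (p/100)(0 − 204), so p ≈ 100×(73 − 204)/(0 − 204) = -13100/-204 = 64.22.
p = 64 reproduces all three channels after rounding.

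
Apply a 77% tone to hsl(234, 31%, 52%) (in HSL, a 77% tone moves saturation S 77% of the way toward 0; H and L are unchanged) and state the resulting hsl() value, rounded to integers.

hsl(234, 7%, 52%)

S moves 77% from 31 toward 0: 31 − 23.87 = 7.13 → 7.
H and L are unchanged.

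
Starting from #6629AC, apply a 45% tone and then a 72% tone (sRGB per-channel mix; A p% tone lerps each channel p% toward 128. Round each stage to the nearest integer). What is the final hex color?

#7C7387

#6629AC is rgb(102, 41, 172).
Lerp each channel 45% toward 128:
  R: 102 + 11.7 = 113.7 → 114
  G: 41 + 39.15 = 80.15 → 80
  B: 172 + 0.45×(128−172) = 172 − 19.8 = 152.2 → 152
After the tone: rgb(114, 80, 152) = #725098.
Lerp each channel 72% toward 128:
  R: 114 + 10.08 = 124.08 → 124
  G: 80 + 0.72×(128−80) = 80 + 34.56 = 114.56 → 115
  B: 152 − 17.28 = 134.72 → 135
rgb(124, 115, 135) = #7C7387.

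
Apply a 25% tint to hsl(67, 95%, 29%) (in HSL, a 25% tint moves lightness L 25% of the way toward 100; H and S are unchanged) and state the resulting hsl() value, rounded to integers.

L moves 25% from 29 toward 100: 29 + 17.75 = 46.75 → 47.
H and S are unchanged.

hsl(67, 95%, 47%)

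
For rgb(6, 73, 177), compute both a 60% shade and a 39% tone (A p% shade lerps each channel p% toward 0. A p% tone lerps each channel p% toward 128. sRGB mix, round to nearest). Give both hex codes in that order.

#021d47, #365e9e

60% shade:
  R: 6 + 0.6×(0−6) = 6 − 3.6 = 2.4 → 2
  G: 73 + 0.6×(0−73) = 73 − 43.8 = 29.2 → 29
  B: 177 − 106.2 = 70.8 → 71
  → #021d47
39% tone:
  R: 6 + 0.39×(128−6) = 6 + 47.58 = 53.58 → 54
  G: 73 + 0.39×(128−73) = 73 + 21.45 = 94.45 → 94
  B: 177 + 0.39×(128−177) = 177 − 19.11 = 157.89 → 158
  → #365e9e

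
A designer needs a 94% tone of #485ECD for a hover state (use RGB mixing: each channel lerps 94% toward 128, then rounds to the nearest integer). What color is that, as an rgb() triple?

#485ECD is rgb(72, 94, 205).
Per channel, c → c + 0.94(128 − c):
  R: 72 + 0.94×(128−72) = 72 + 52.64 = 124.64 → 125
  G: 94 + 31.96 = 125.96 → 126
  B: 205 − 72.38 = 132.62 → 133

rgb(125, 126, 133)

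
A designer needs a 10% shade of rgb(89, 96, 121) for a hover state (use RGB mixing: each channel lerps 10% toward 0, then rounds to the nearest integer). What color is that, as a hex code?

#50566D

Lerp each channel 10% toward 0:
  R: 89 − 8.9 = 80.1 → 80
  G: 96 + 0.1×(0−96) = 96 − 9.6 = 86.4 → 86
  B: 121 + 0.1×(0−121) = 121 − 12.1 = 108.9 → 109
rgb(80, 86, 109) = #50566D.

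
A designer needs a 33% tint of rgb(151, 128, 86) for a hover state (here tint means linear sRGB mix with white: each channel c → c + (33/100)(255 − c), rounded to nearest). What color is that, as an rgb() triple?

A 33% tint moves each channel 33% toward 255:
  R: 151 + 0.33×(255−151) = 151 + 34.32 = 185.32 → 185
  G: 128 + 0.33×(255−128) = 128 + 41.91 = 169.91 → 170
  B: 86 + 0.33×(255−86) = 86 + 55.77 = 141.77 → 142

rgb(185, 170, 142)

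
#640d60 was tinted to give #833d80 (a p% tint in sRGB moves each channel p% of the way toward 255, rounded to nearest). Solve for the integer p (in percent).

#640d60 is rgb(100, 13, 96); #833d80 is rgb(131, 61, 128).
On the G channel (widest range): 61 ≈ 13 + (p/100)(255 − 13), so p ≈ 100×(61 − 13)/(255 − 13) = 4800/242 = 19.83.
p = 20 reproduces all three channels after rounding.

20%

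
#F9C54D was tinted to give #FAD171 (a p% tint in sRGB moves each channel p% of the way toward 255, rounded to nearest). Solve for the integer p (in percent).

#F9C54D is rgb(249, 197, 77); #FAD171 is rgb(250, 209, 113).
On the B channel (widest range): 113 ≈ 77 + (p/100)(255 − 77), so p ≈ 100×(113 − 77)/(255 − 77) = 3600/178 = 20.22.
p = 20 reproduces all three channels after rounding.

20%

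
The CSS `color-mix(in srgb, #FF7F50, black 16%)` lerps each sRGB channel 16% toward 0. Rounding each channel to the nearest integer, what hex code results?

#D66B43

#FF7F50 is rgb(255, 127, 80).
A 16% shade moves each channel 16% toward 0:
  R: 255 − 40.8 = 214.2 → 214
  G: 127 − 20.32 = 106.68 → 107
  B: 80 + 0.16×(0−80) = 80 − 12.8 = 67.2 → 67
rgb(214, 107, 67) = #D66B43.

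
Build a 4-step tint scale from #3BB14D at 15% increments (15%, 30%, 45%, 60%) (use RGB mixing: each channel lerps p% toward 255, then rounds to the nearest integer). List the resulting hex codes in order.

#3BB14D is rgb(59, 177, 77).
15%: (59 + 29.4 = 88.4→88, 177 + 11.7 = 188.7→189, 77 + 26.7 = 103.7→104) → #58BD68
30%: (59 + 58.8 = 117.8→118, 177 + 23.4 = 200.4→200, 77 + 53.4 = 130.4→130) → #76C882
45%: (59 + 88.2 = 147.2→147, 177 + 35.1 = 212.1→212, 77 + 80.1 = 157.1→157) → #93D49D
60%: (59 + 117.6 = 176.6→177, 177 + 46.8 = 223.8→224, 77 + 106.8 = 183.8→184) → #B1E0B8

#58BD68, #76C882, #93D49D, #B1E0B8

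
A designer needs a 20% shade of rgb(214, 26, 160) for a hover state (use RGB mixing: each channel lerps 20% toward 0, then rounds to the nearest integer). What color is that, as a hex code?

Per channel, c → c + 0.2(0 − c):
  R: 214 + 0.2×(0−214) = 214 − 42.8 = 171.2 → 171
  G: 26 + 0.2×(0−26) = 26 − 5.2 = 20.8 → 21
  B: 160 + 0.2×(0−160) = 160 − 32 = 128 → 128
rgb(171, 21, 128) = #AB1580.

#AB1580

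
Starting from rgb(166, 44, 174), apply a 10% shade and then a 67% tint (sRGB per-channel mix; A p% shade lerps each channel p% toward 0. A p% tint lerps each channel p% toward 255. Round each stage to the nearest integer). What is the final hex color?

#dcb8df

Per channel, c → c + 0.1(0 − c):
  R: 166 − 16.6 = 149.4 → 149
  G: 44 + 0.1×(0−44) = 44 − 4.4 = 39.6 → 40
  B: 174 − 17.4 = 156.6 → 157
After the shade: rgb(149, 40, 157) = #95289d.
A 67% tint moves each channel 67% toward 255:
  R: 149 + 0.67×(255−149) = 149 + 71.02 = 220.02 → 220
  G: 40 + 144.05 = 184.05 → 184
  B: 157 + 0.67×(255−157) = 157 + 65.66 = 222.66 → 223
rgb(220, 184, 223) = #dcb8df.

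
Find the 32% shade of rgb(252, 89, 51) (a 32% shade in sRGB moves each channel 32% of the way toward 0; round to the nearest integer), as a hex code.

Lerp each channel 32% toward 0:
  R: 252 − 80.64 = 171.36 → 171
  G: 89 + 0.32×(0−89) = 89 − 28.48 = 60.52 → 61
  B: 51 + 0.32×(0−51) = 51 − 16.32 = 34.68 → 35
rgb(171, 61, 35) = #ab3d23.

#ab3d23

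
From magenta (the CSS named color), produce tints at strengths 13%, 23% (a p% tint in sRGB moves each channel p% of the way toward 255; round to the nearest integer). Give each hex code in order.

#FF21FF, #FF3BFF

CSS magenta is rgb(255, 0, 255).
13%: (255→255, 0 + 33.15 = 33.15→33, 255→255) → #FF21FF
23%: (255→255, 0 + 58.65 = 58.65→59, 255→255) → #FF3BFF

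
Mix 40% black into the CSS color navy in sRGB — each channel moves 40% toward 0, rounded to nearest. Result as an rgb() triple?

rgb(0, 0, 77)

CSS navy is rgb(0, 0, 128).
Lerp each channel 40% toward 0:
  R: 0 + 0.4×(0−0) = 0 + 0 = 0 → 0
  G: 0 + 0.4×(0−0) = 0 + 0 = 0 → 0
  B: 128 + 0.4×(0−128) = 128 − 51.2 = 76.8 → 77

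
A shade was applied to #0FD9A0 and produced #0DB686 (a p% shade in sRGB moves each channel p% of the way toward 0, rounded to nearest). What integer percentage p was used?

#0FD9A0 is rgb(15, 217, 160); #0DB686 is rgb(13, 182, 134).
On the G channel (widest range): 182 ≈ 217 + (p/100)(0 − 217), so p ≈ 100×(182 − 217)/(0 − 217) = -3500/-217 = 16.13.
p = 16 reproduces all three channels after rounding.

16%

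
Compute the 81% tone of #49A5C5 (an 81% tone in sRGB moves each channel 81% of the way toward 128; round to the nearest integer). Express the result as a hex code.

#49A5C5 is rgb(73, 165, 197).
An 81% tone moves each channel 81% toward 128:
  R: 73 + 0.81×(128−73) = 73 + 44.55 = 117.55 → 118
  G: 165 + 0.81×(128−165) = 165 − 29.97 = 135.03 → 135
  B: 197 + 0.81×(128−197) = 197 − 55.89 = 141.11 → 141
rgb(118, 135, 141) = #76878D.

#76878D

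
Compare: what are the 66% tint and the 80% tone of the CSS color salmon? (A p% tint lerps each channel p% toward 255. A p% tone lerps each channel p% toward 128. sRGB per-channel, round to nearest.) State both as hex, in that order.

#FDD4CF, #98807D

CSS salmon is rgb(250, 128, 114).
66% tint:
  R: 250 + 3.3 = 253.3 → 253
  G: 128 + 83.82 = 211.82 → 212
  B: 114 + 0.66×(255−114) = 114 + 93.06 = 207.06 → 207
  → #FDD4CF
80% tone:
  R: 250 + 0.8×(128−250) = 250 − 97.6 = 152.4 → 152
  G: 128 + 0 = 128 → 128
  B: 114 + 0.8×(128−114) = 114 + 11.2 = 125.2 → 125
  → #98807D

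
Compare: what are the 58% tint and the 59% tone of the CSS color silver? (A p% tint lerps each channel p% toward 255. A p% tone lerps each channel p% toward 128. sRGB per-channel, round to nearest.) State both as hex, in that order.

#e5e5e5, #9a9a9a

CSS silver is rgb(192, 192, 192).
58% tint:
  R: 192 + 0.58×(255−192) = 192 + 36.54 = 228.54 → 229
  G: 192 + 36.54 = 228.54 → 229
  B: 192 + 0.58×(255−192) = 192 + 36.54 = 228.54 → 229
  → #e5e5e5
59% tone:
  R: 192 + 0.59×(128−192) = 192 − 37.76 = 154.24 → 154
  G: 192 + 0.59×(128−192) = 192 − 37.76 = 154.24 → 154
  B: 192 + 0.59×(128−192) = 192 − 37.76 = 154.24 → 154
  → #9a9a9a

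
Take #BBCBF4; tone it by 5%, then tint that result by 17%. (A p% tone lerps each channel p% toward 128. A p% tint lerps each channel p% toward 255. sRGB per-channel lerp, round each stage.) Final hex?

#BBCBF4 is rgb(187, 203, 244).
A 5% tone moves each channel 5% toward 128:
  R: 187 − 2.95 = 184.05 → 184
  G: 203 + 0.05×(128−203) = 203 − 3.75 = 199.25 → 199
  B: 244 − 5.8 = 238.2 → 238
After the tone: rgb(184, 199, 238) = #B8C7EE.
Lerp each channel 17% toward 255:
  R: 184 + 0.17×(255−184) = 184 + 12.07 = 196.07 → 196
  G: 199 + 0.17×(255−199) = 199 + 9.52 = 208.52 → 209
  B: 238 + 0.17×(255−238) = 238 + 2.89 = 240.89 → 241
rgb(196, 209, 241) = #C4D1F1.

#C4D1F1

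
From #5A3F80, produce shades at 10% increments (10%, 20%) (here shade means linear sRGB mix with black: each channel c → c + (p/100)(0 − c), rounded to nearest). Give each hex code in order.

#513973, #483266

#5A3F80 is rgb(90, 63, 128).
10%: (90 − 9 = 81→81, 63 − 6.3 = 56.7→57, 128 − 12.8 = 115.2→115) → #513973
20%: (90 − 18 = 72→72, 63 − 12.6 = 50.4→50, 128 − 25.6 = 102.4→102) → #483266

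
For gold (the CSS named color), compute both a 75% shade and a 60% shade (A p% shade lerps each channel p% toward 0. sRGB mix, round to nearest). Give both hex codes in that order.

#403600, #665600

CSS gold is rgb(255, 215, 0).
75% shade:
  R: 255 − 191.25 = 63.75 → 64
  G: 215 + 0.75×(0−215) = 215 − 161.25 = 53.75 → 54
  B: 0 + 0.75×(0−0) = 0 + 0 = 0 → 0
  → #403600
60% shade:
  R: 255 − 153 = 102 → 102
  G: 215 − 129 = 86 → 86
  B: 0 + 0 = 0 → 0
  → #665600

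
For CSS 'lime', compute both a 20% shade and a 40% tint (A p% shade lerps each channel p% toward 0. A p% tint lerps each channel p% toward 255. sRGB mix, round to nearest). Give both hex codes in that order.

CSS lime is rgb(0, 255, 0).
20% shade:
  R: 0 + 0.2×(0−0) = 0 + 0 = 0 → 0
  G: 255 − 51 = 204 → 204
  B: 0 + 0 = 0 → 0
  → #00cc00
40% tint:
  R: 0 + 102 = 102 → 102
  G: 255 + 0.4×(255−255) = 255 + 0 = 255 → 255
  B: 0 + 0.4×(255−0) = 0 + 102 = 102 → 102
  → #66ff66

#00cc00, #66ff66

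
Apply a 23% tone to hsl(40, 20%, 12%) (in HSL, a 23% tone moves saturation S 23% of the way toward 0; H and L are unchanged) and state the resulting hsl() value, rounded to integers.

S moves 23% from 20 toward 0: 20 − 4.6 = 15.4 → 15.
H and L are unchanged.

hsl(40, 15%, 12%)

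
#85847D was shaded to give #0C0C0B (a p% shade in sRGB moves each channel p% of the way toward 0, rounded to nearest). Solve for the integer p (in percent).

#85847D is rgb(133, 132, 125); #0C0C0B is rgb(12, 12, 11).
On the R channel (widest range): 12 ≈ 133 + (p/100)(0 − 133), so p ≈ 100×(12 − 133)/(0 − 133) = -12100/-133 = 90.98.
p = 91 reproduces all three channels after rounding.

91%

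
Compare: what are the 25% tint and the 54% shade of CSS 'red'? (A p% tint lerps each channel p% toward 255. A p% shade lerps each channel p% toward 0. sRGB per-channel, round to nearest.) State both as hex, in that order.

#ff4040, #750000

CSS red is rgb(255, 0, 0).
25% tint:
  R: 255 + 0.25×(255−255) = 255 + 0 = 255 → 255
  G: 0 + 0.25×(255−0) = 0 + 63.75 = 63.75 → 64
  B: 0 + 63.75 = 63.75 → 64
  → #ff4040
54% shade:
  R: 255 + 0.54×(0−255) = 255 − 137.7 = 117.3 → 117
  G: 0 + 0 = 0 → 0
  B: 0 + 0 = 0 → 0
  → #750000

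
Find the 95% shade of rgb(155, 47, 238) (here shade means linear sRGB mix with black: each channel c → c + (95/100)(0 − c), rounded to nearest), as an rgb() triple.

rgb(8, 2, 12)

A 95% shade moves each channel 95% toward 0:
  R: 155 + 0.95×(0−155) = 155 − 147.25 = 7.75 → 8
  G: 47 − 44.65 = 2.35 → 2
  B: 238 + 0.95×(0−238) = 238 − 226.1 = 11.9 → 12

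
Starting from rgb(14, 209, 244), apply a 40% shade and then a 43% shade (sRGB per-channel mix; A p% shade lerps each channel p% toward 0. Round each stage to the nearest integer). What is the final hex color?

#054753

Lerp each channel 40% toward 0:
  R: 14 + 0.4×(0−14) = 14 − 5.6 = 8.4 → 8
  G: 209 + 0.4×(0−209) = 209 − 83.6 = 125.4 → 125
  B: 244 + 0.4×(0−244) = 244 − 97.6 = 146.4 → 146
After the shade: rgb(8, 125, 146) = #087D92.
Per channel, c → c + 0.43(0 − c):
  R: 8 + 0.43×(0−8) = 8 − 3.44 = 4.56 → 5
  G: 125 + 0.43×(0−125) = 125 − 53.75 = 71.25 → 71
  B: 146 + 0.43×(0−146) = 146 − 62.78 = 83.22 → 83
rgb(5, 71, 83) = #054753.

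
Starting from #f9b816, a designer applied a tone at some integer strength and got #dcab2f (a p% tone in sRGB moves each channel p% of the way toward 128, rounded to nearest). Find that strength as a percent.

#f9b816 is rgb(249, 184, 22); #dcab2f is rgb(220, 171, 47).
On the R channel (widest range): 220 ≈ 249 + (p/100)(128 − 249), so p ≈ 100×(220 − 249)/(128 − 249) = -2900/-121 = 23.97.
p = 24 reproduces all three channels after rounding.

24%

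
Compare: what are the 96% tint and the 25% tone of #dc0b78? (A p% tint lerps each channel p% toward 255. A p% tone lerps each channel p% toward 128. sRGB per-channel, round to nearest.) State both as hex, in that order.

#dc0b78 is rgb(220, 11, 120).
96% tint:
  R: 220 + 33.6 = 253.6 → 254
  G: 11 + 0.96×(255−11) = 11 + 234.24 = 245.24 → 245
  B: 120 + 129.6 = 249.6 → 250
  → #fef5fa
25% tone:
  R: 220 + 0.25×(128−220) = 220 − 23 = 197 → 197
  G: 11 + 29.25 = 40.25 → 40
  B: 120 + 0.25×(128−120) = 120 + 2 = 122 → 122
  → #c5287a

#fef5fa, #c5287a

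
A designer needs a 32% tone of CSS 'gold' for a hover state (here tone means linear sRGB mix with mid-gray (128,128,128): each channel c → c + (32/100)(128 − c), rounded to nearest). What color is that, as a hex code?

#d6bb29

CSS gold is rgb(255, 215, 0).
Lerp each channel 32% toward 128:
  R: 255 − 40.64 = 214.36 → 214
  G: 215 + 0.32×(128−215) = 215 − 27.84 = 187.16 → 187
  B: 0 + 40.96 = 40.96 → 41
rgb(214, 187, 41) = #d6bb29.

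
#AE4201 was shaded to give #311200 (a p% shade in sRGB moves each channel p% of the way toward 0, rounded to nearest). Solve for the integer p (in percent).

#AE4201 is rgb(174, 66, 1); #311200 is rgb(49, 18, 0).
On the R channel (widest range): 49 ≈ 174 + (p/100)(0 − 174), so p ≈ 100×(49 − 174)/(0 − 174) = -12500/-174 = 71.84.
p = 72 reproduces all three channels after rounding.

72%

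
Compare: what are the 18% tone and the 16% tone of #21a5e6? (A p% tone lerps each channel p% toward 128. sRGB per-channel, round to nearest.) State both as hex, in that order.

#329ed4, #309fd6

#21a5e6 is rgb(33, 165, 230).
18% tone:
  R: 33 + 0.18×(128−33) = 33 + 17.1 = 50.1 → 50
  G: 165 + 0.18×(128−165) = 165 − 6.66 = 158.34 → 158
  B: 230 + 0.18×(128−230) = 230 − 18.36 = 211.64 → 212
  → #329ed4
16% tone:
  R: 33 + 0.16×(128−33) = 33 + 15.2 = 48.2 → 48
  G: 165 − 5.92 = 159.08 → 159
  B: 230 − 16.32 = 213.68 → 214
  → #309fd6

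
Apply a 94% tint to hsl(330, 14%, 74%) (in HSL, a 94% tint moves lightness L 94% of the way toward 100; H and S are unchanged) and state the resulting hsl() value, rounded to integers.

L moves 94% from 74 toward 100: 74 + 24.44 = 98.44 → 98.
H and S are unchanged.

hsl(330, 14%, 98%)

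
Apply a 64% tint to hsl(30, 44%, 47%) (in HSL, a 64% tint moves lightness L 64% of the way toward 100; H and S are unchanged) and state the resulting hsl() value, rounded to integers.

hsl(30, 44%, 81%)

L moves 64% from 47 toward 100: 47 + 33.92 = 80.92 → 81.
H and S are unchanged.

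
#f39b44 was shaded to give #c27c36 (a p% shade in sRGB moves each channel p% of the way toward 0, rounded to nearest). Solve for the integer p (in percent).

20%

#f39b44 is rgb(243, 155, 68); #c27c36 is rgb(194, 124, 54).
On the R channel (widest range): 194 ≈ 243 + (p/100)(0 − 243), so p ≈ 100×(194 − 243)/(0 − 243) = -4900/-243 = 20.16.
p = 20 reproduces all three channels after rounding.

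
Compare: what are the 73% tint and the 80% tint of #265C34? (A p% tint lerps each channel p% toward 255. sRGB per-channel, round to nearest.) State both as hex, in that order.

#C4D3C8, #D4DED6

#265C34 is rgb(38, 92, 52).
73% tint:
  R: 38 + 158.41 = 196.41 → 196
  G: 92 + 118.99 = 210.99 → 211
  B: 52 + 0.73×(255−52) = 52 + 148.19 = 200.19 → 200
  → #C4D3C8
80% tint:
  R: 38 + 0.8×(255−38) = 38 + 173.6 = 211.6 → 212
  G: 92 + 130.4 = 222.4 → 222
  B: 52 + 0.8×(255−52) = 52 + 162.4 = 214.4 → 214
  → #D4DED6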